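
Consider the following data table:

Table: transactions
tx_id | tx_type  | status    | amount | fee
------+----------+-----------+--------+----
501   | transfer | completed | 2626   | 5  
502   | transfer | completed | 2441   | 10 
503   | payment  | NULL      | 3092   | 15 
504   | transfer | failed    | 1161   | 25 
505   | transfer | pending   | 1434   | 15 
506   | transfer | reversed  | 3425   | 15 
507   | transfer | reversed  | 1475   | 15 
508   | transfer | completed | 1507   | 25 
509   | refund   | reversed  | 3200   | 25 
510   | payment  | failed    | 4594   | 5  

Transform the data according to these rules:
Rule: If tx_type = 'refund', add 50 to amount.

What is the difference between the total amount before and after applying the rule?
50

Step 1: Original sum of amount = 24955
Step 2: 1 records have tx_type = 'refund'
Step 3: Each affected record changes by 50
Step 4: Total change = 1 × 50 = 50
Step 5: New sum = 24955 + 50 = 25005
Step 6: Difference = |25005 - 24955| = 50
        (Sum increased by 50)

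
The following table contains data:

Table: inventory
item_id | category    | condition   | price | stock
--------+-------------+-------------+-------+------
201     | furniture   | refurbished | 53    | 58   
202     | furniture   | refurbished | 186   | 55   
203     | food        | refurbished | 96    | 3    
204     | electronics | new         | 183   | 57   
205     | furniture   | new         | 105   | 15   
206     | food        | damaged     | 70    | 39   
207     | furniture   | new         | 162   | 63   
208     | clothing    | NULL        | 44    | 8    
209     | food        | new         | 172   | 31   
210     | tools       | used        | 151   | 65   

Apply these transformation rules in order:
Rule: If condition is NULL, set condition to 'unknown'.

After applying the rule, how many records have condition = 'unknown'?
1

Step 1: Count records where condition IS NULL
Step 2: Found 1 records with NULL condition
Step 3: These records will have condition set to 'unknown'
Step 4: Records already having condition = 'unknown': 0
Step 5: Answer: 1 + 0 = 1 records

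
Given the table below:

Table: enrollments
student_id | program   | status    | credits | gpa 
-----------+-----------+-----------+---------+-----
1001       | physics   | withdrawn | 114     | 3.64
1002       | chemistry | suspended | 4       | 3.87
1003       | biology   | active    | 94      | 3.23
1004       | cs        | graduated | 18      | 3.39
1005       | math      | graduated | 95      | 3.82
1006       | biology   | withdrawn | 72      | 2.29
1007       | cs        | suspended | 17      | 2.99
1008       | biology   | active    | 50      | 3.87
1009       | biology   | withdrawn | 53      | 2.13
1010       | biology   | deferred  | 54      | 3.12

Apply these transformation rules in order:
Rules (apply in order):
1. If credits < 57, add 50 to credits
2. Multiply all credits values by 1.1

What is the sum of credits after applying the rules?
958.1

Step 1: Apply Rule 1 - Add 50 to records with credits < 57
  - 6 records affected: 196 + (6 × 50) = 496
  - Unaffected records: 375
  - Sum after Rule 1: 871
Step 2: Apply Rule 2 - Multiply all by 1.1
  - 871 × 1.1 = 958.1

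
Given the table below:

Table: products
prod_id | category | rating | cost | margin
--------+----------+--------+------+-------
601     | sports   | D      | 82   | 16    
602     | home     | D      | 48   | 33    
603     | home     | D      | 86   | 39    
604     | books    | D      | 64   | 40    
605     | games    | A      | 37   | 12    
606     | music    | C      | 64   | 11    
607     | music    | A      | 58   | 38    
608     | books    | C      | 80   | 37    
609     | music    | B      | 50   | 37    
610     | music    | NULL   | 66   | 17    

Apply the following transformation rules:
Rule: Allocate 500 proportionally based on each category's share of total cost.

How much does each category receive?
books: 113.39, games: 29.13, home: 105.51, music: 187.4, sports: 64.57

Step 1: Calculate total cost = 635
Step 2: Calculate each category's proportion:
  books: 144/635 = 22.68% → 113.39
  games: 37/635 = 5.83% → 29.13
  home: 134/635 = 21.10% → 105.51
  music: 238/635 = 37.48% → 187.4
  sports: 82/635 = 12.91% → 64.57
Step 3: Verify: sum of allocations ≈ 500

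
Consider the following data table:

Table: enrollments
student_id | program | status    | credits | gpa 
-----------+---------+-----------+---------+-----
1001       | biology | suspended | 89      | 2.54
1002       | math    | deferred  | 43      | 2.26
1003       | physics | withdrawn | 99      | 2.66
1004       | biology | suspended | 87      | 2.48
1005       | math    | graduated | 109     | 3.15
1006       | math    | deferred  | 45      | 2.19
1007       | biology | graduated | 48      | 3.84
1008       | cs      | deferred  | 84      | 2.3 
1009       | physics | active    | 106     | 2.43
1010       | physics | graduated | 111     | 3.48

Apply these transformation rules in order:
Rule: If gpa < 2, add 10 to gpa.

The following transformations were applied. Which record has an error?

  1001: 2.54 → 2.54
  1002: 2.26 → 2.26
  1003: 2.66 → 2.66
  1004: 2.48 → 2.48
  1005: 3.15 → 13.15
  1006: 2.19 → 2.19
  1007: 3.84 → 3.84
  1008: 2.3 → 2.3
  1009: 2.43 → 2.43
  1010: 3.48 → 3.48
Record 1005 has an error. The correct transformed value should be 3.15, not 13.15.

Step 1: Check each record against the rule
Step 2: Record 1005 has gpa = 3.15
Step 3: Since 3.15 >= 2, the bonus should not have been applied
Step 4: Correct value = 3.15, but claimed value = 13.15
Conclusion: Record 1005 has the error.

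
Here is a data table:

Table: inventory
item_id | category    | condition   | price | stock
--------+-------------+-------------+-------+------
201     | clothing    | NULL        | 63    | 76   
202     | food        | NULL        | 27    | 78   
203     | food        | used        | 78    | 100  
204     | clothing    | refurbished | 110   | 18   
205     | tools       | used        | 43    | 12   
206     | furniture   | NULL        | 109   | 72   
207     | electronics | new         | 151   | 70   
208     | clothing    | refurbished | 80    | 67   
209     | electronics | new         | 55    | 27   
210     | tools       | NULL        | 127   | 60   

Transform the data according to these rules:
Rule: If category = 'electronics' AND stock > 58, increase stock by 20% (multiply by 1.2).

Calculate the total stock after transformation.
594.0

Step 1: Find records where category = 'electronics' AND stock > 58
Step 2: 1 records match, summing to 70
Step 3: After multiplier: 70 × 1.2 = 84.0
Step 4: Unaffected records sum: 510
Step 5: Final sum = 84.0 + 510 = 594.0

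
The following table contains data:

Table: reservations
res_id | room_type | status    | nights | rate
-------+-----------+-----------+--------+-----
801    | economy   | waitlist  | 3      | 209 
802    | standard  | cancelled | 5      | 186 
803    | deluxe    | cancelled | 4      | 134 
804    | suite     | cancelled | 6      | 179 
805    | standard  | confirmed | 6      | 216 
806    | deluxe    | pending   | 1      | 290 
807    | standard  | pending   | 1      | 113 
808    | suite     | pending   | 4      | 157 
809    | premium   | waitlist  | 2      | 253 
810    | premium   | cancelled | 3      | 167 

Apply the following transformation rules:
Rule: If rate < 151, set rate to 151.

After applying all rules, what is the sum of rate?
1959

Step 1: 2 records have rate < 151
Step 2: These records originally summed to 247
Step 3: After setting to minimum: 2 × 151 = 302
Step 4: Unaffected records sum: 1657
Step 5: Final sum = 302 + 1657 = 1959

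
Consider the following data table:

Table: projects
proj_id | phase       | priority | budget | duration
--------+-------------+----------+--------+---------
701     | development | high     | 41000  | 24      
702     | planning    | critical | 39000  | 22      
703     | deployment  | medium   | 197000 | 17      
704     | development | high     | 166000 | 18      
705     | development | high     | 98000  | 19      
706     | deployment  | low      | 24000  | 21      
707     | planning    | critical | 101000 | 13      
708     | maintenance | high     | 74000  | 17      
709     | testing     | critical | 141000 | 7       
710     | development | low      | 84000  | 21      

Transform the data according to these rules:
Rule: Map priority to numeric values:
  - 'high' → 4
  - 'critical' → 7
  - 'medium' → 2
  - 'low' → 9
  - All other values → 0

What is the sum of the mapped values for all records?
57

Step 1: Apply mapping to each record
Step 2: Count by status:
  'high': 4 records × 4 = 16
  'critical': 3 records × 7 = 21
  'medium': 1 records × 2 = 2
  'low': 2 records × 9 = 18
Step 3: Sum all mapped values = 57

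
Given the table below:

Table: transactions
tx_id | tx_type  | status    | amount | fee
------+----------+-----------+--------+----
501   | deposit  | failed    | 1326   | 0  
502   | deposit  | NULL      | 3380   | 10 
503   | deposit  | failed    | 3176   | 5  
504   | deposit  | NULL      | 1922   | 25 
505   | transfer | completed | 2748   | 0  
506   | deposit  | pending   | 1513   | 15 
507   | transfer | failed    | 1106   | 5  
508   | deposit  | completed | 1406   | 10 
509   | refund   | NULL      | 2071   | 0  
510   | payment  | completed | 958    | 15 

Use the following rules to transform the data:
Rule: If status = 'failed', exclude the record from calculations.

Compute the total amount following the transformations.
13998

Step 1: Identify records where status = 'failed'
Step 2: The excluded records sum to 5608
Step 3: Original total amount = 19606
Step 4: Remaining total = 19606 - 5608 = 13998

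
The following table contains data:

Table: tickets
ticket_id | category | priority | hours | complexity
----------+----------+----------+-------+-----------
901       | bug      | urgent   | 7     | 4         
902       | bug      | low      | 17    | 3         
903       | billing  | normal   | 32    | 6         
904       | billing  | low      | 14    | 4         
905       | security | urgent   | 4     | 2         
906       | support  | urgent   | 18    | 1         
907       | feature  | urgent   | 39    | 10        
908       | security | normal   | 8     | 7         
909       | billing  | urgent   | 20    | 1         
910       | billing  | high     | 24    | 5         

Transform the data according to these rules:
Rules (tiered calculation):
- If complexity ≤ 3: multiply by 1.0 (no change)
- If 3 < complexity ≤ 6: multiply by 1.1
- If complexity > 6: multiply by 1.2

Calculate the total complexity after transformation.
48.3

Step 1: Tier 1 (complexity ≤ 3): 4 records, sum = 7 × 1.0 = 7.0
Step 2: Tier 2 (3 < complexity ≤ 6): 4 records, sum = 19 × 1.1 = 20.9
Step 3: Tier 3 (complexity > 6): 2 records, sum = 17 × 1.2 = 20.4
Step 4: Final sum = 7.0 + 20.9 + 20.4 = 48.3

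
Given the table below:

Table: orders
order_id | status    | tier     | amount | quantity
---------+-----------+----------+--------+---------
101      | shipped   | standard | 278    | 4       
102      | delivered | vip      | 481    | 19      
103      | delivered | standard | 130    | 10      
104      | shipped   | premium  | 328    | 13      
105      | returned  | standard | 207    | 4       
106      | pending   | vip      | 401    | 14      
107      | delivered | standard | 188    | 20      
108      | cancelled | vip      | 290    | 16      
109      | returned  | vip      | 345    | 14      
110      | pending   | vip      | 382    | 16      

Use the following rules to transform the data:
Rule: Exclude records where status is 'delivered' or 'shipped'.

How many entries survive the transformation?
5

Step 1: Count records to exclude
  - 3 (delivered) + 2 (shipped) = 5 records
Step 2: Total records: 10
Step 3: Remaining = 10 - 5 = 5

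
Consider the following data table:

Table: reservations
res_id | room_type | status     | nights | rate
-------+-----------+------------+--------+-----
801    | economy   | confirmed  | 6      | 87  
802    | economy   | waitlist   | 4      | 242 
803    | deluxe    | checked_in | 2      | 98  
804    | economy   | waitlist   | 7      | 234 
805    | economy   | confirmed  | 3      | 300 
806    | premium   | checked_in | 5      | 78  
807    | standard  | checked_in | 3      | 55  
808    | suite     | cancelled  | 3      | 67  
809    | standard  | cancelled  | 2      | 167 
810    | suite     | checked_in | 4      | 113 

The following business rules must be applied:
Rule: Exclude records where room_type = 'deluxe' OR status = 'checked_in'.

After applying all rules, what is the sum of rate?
1097

Step 1: Find records where room_type = 'deluxe' OR status = 'checked_in'
Step 2: 4 records match, summing to 344
Step 3: Original sum: 1441
Step 4: Remaining sum = 1441 - 344 = 1097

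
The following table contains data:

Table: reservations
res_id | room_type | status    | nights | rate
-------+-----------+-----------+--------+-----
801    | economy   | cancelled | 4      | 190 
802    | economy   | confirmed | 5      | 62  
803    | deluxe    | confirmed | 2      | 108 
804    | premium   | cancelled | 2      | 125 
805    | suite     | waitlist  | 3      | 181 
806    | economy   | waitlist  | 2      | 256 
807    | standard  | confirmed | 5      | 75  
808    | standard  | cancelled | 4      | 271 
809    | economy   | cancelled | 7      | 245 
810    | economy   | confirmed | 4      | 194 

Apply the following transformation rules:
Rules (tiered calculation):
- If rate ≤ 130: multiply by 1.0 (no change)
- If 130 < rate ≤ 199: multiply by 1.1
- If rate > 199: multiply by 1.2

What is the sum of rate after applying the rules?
1917.9

Step 1: Tier 1 (rate ≤ 130): 4 records, sum = 370 × 1.0 = 370.0
Step 2: Tier 2 (130 < rate ≤ 199): 3 records, sum = 565 × 1.1 = 621.5
Step 3: Tier 3 (rate > 199): 3 records, sum = 772 × 1.2 = 926.4
Step 4: Final sum = 370.0 + 621.5 + 926.4 = 1917.9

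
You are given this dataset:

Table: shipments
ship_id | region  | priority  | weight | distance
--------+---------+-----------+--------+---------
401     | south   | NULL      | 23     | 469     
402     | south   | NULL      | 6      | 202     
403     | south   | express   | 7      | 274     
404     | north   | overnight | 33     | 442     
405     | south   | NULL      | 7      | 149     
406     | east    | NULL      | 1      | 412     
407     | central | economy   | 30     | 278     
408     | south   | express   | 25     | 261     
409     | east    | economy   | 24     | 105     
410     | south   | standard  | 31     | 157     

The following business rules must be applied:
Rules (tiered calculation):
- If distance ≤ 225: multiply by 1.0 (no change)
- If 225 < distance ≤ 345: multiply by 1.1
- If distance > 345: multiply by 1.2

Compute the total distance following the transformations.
3094.9

Step 1: Tier 1 (distance ≤ 225): 4 records, sum = 613 × 1.0 = 613.0
Step 2: Tier 2 (225 < distance ≤ 345): 3 records, sum = 813 × 1.1 = 894.3
Step 3: Tier 3 (distance > 345): 3 records, sum = 1323 × 1.2 = 1587.6
Step 4: Final sum = 613.0 + 894.3 + 1587.6 = 3094.9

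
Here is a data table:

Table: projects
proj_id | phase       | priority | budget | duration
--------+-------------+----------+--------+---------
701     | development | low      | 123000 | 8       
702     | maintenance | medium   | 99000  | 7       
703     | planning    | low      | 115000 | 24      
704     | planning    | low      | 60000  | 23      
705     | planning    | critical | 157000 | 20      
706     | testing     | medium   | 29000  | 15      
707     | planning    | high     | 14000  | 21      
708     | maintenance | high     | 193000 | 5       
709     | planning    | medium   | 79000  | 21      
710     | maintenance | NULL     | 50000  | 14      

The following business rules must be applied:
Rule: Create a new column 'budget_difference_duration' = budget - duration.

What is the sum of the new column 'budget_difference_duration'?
918842

Step 1: For each record, compute budget - duration
Example calculations:
  123000 - 8 = 122992
  99000 - 7 = 98993
  115000 - 24 = 114976
  ...
Step 2: Sum all derived values
Step 3: Total = 918842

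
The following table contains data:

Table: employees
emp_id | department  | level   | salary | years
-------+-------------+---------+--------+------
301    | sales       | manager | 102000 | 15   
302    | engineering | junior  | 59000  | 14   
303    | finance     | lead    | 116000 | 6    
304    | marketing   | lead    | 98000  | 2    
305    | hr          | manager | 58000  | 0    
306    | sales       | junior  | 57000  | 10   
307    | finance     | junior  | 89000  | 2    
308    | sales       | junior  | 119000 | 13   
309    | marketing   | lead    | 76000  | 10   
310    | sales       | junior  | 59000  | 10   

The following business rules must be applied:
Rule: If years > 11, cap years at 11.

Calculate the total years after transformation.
73

Step 1: 3 records have years > 11
Step 2: These records originally summed to 42
Step 3: After capping: 3 × 11 = 33
Step 4: Unaffected records sum: 40
Step 5: Final sum = 33 + 40 = 73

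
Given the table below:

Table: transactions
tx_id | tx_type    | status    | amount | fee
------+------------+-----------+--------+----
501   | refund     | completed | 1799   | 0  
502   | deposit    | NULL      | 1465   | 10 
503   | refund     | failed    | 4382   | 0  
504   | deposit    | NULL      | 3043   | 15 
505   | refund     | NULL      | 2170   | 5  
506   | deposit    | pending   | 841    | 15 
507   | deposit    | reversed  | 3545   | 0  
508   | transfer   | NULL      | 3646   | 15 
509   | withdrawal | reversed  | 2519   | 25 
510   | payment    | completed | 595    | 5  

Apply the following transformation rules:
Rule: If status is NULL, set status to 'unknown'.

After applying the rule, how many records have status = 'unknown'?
4

Step 1: Count records where status IS NULL
Step 2: Found 4 records with NULL status
Step 3: These records will have status set to 'unknown'
Step 4: Records already having status = 'unknown': 0
Step 5: Answer: 4 + 0 = 4 records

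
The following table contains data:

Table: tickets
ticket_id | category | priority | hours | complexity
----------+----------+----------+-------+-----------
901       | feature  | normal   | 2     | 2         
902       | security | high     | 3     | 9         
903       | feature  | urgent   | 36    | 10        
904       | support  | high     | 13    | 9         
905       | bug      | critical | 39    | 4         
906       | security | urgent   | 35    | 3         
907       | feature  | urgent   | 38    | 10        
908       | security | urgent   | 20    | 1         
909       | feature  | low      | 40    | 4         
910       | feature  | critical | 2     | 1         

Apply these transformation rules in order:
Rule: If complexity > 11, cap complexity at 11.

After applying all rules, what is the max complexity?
10

Step 1: Original maximum complexity = 10
Step 2: Check cap of 11 against maximum
Step 3: No records exceed the cap (max 10 <= cap 11), so no capping applies
Step 4: Maximum after transformation = 10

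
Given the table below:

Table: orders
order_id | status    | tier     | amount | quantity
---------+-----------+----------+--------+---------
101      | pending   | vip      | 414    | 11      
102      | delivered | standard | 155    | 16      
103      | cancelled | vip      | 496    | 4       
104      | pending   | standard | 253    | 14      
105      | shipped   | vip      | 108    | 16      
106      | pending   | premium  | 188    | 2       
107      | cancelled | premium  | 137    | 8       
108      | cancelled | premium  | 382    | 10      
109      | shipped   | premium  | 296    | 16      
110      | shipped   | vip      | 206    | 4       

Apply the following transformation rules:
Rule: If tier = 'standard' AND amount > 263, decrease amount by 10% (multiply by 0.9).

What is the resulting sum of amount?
2635

Step 1: Find records where tier = 'standard' AND amount > 263
Step 2: 0 records match, summing to 0
Step 3: After multiplier: 0 × 0.9 = 0.0
Step 4: Unaffected records sum: 2635
Step 5: Final sum = 0.0 + 2635 = 2635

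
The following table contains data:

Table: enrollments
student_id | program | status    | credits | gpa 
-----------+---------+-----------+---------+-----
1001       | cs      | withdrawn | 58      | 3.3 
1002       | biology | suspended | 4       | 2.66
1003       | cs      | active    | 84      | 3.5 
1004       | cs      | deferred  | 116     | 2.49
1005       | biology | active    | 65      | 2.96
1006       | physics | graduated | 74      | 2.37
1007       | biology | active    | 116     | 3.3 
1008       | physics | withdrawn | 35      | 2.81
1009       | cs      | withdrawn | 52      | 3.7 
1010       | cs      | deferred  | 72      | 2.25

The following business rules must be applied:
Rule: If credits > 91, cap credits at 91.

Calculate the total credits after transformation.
626

Step 1: 2 records have credits > 91
Step 2: These records originally summed to 232
Step 3: After capping: 2 × 91 = 182
Step 4: Unaffected records sum: 444
Step 5: Final sum = 182 + 444 = 626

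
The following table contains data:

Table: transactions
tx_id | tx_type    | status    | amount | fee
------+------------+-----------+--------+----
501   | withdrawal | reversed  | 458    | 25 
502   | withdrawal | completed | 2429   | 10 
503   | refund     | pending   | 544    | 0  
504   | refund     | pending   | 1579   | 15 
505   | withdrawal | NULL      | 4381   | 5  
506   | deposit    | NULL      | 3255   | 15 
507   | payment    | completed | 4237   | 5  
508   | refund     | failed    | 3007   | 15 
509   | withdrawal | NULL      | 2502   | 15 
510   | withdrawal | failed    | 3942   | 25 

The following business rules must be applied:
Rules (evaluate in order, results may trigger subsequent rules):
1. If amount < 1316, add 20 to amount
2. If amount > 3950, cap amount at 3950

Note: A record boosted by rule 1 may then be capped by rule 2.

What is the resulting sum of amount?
25656

Step 1: Apply rule 1 to records with amount < 1316
  - 2 records get bonus of 20
  - Of these, 0 records then exceed 3950 and get capped
Step 2: Apply rule 2 to records with amount > 3950
  - 2 records (original) are capped
Step 3: Calculate final sum = 25656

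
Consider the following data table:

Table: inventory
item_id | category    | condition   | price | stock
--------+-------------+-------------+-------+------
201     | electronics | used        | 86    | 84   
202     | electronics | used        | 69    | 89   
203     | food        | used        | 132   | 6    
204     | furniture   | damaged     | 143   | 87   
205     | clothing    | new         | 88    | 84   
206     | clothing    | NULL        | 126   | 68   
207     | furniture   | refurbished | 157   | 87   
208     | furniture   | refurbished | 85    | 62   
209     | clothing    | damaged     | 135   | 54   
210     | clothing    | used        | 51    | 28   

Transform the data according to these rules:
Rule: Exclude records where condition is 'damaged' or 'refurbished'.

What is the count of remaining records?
6

Step 1: Count records to exclude
  - 2 (damaged) + 2 (refurbished) = 4 records
Step 2: Total records: 10
Step 3: Remaining = 10 - 4 = 6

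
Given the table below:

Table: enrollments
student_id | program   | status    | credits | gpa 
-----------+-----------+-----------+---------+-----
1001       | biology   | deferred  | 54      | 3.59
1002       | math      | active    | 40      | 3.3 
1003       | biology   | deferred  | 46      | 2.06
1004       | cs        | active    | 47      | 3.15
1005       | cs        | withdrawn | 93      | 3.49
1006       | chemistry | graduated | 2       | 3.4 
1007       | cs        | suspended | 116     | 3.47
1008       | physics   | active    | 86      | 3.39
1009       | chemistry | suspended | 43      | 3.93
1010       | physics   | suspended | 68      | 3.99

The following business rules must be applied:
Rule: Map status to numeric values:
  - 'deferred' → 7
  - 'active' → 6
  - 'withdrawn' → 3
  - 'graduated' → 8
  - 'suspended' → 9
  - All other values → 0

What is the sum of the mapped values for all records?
70

Step 1: Apply mapping to each record
Step 2: Count by status:
  'deferred': 2 records × 7 = 14
  'active': 3 records × 6 = 18
  'withdrawn': 1 records × 3 = 3
  'graduated': 1 records × 8 = 8
  'suspended': 3 records × 9 = 27
Step 3: Sum all mapped values = 70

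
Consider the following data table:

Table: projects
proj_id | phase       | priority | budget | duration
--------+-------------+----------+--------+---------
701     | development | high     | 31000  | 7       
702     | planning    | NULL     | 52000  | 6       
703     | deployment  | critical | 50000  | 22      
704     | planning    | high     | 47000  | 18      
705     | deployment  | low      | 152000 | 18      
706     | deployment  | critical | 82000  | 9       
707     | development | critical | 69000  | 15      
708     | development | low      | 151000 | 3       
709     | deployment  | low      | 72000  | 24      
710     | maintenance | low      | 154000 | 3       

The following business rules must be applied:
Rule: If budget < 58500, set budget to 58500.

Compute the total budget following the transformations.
914000

Step 1: 4 records have budget < 58500
Step 2: These records originally summed to 180000
Step 3: After setting to minimum: 4 × 58500 = 234000
Step 4: Unaffected records sum: 680000
Step 5: Final sum = 234000 + 680000 = 914000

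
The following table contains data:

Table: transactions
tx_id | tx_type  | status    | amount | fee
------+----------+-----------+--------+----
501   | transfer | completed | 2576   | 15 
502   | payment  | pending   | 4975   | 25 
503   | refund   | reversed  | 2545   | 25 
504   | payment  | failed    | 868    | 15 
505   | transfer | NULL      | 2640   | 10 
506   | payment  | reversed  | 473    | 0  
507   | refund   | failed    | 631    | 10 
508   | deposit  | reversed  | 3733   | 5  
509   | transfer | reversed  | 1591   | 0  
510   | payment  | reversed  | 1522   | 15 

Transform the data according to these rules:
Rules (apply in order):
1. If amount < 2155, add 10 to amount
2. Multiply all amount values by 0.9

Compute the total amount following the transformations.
19443.6

Step 1: Apply Rule 1 - Add 10 to records with amount < 2155
  - 5 records affected: 5085 + (5 × 10) = 5135
  - Unaffected records: 16469
  - Sum after Rule 1: 21604
Step 2: Apply Rule 2 - Multiply all by 0.9
  - 21604 × 0.9 = 19443.6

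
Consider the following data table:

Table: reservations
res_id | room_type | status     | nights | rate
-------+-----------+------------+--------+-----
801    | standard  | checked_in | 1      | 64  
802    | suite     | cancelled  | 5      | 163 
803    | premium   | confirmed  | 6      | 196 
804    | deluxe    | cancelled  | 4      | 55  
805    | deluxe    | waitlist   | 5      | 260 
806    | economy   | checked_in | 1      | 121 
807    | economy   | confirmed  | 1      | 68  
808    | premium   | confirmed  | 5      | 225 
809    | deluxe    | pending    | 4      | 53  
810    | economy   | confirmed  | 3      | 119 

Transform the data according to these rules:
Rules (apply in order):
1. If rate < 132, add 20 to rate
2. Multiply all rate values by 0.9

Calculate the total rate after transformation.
1299.6

Step 1: Apply Rule 1 - Add 20 to records with rate < 132
  - 6 records affected: 480 + (6 × 20) = 600
  - Unaffected records: 844
  - Sum after Rule 1: 1444
Step 2: Apply Rule 2 - Multiply all by 0.9
  - 1444 × 0.9 = 1299.6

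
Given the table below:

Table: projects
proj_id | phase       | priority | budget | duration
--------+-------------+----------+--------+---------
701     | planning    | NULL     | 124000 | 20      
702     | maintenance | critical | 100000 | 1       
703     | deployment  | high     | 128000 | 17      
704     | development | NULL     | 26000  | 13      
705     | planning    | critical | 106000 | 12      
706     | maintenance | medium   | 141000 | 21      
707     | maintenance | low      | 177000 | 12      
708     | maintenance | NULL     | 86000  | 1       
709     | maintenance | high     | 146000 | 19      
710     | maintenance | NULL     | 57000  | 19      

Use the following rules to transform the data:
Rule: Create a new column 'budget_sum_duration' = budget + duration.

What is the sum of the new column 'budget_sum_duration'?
1091135

Step 1: For each record, compute budget + duration
Example calculations:
  124000 + 20 = 124020
  100000 + 1 = 100001
  128000 + 17 = 128017
  ...
Step 2: Sum all derived values
Step 3: Total = 1091135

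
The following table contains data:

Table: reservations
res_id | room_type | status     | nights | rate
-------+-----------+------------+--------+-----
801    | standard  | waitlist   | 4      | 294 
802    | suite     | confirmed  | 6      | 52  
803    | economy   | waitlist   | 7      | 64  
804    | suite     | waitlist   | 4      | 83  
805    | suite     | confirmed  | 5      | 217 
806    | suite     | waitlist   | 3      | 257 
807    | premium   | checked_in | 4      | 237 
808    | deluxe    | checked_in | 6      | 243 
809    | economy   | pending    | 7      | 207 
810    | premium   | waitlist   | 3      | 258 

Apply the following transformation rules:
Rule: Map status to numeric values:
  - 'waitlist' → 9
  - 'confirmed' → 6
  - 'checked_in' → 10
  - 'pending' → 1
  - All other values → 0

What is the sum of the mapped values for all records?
78

Step 1: Apply mapping to each record
Step 2: Count by status:
  'waitlist': 5 records × 9 = 45
  'confirmed': 2 records × 6 = 12
  'checked_in': 2 records × 10 = 20
  'pending': 1 records × 1 = 1
Step 3: Sum all mapped values = 78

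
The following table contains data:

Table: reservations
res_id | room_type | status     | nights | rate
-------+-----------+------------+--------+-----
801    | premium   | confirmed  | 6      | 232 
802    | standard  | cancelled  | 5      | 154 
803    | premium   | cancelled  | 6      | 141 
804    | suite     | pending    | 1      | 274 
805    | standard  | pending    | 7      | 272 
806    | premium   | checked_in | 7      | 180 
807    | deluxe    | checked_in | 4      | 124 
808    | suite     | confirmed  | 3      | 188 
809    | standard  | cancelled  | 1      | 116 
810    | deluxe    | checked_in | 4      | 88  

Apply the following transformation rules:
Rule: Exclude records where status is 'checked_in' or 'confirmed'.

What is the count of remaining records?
5

Step 1: Count records to exclude
  - 3 (checked_in) + 2 (confirmed) = 5 records
Step 2: Total records: 10
Step 3: Remaining = 10 - 5 = 5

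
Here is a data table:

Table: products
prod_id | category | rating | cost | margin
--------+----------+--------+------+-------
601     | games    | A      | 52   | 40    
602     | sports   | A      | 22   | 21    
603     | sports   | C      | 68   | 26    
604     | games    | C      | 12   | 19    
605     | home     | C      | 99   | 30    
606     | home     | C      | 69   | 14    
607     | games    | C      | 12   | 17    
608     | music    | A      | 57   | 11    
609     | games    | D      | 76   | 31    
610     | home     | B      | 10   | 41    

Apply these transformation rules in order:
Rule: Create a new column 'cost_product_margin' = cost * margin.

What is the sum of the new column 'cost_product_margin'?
12071

Step 1: For each record, compute cost * margin
Example calculations:
  52 * 40 = 2080
  22 * 21 = 462
  68 * 26 = 1768
  ...
Step 2: Sum all derived values
Step 3: Total = 12071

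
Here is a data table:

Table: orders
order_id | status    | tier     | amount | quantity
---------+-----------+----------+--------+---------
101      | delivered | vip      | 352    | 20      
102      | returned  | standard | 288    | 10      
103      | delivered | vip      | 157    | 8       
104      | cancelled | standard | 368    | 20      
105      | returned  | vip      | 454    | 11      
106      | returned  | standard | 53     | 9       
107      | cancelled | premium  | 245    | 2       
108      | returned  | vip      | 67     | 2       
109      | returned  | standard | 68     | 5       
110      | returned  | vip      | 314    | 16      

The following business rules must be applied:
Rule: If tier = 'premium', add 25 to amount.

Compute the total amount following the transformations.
2391

Step 1: Count records where tier = 'premium': 1
Step 2: Total bonus added: 1 × 25 = 25
Step 3: Original sum of amount: 2366
Step 4: Final sum = 2366 + 25 = 2391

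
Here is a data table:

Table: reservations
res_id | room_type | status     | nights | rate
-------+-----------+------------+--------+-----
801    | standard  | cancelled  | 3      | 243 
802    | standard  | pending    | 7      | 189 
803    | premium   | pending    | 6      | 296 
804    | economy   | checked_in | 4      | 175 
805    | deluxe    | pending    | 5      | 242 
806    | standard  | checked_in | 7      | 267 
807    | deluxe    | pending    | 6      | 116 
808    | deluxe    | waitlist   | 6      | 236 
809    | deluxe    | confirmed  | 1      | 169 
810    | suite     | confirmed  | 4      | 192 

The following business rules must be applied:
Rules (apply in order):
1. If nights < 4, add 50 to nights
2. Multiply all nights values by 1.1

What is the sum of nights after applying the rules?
163.9

Step 1: Apply Rule 1 - Add 50 to records with nights < 4
  - 2 records affected: 4 + (2 × 50) = 104
  - Unaffected records: 45
  - Sum after Rule 1: 149
Step 2: Apply Rule 2 - Multiply all by 1.1
  - 149 × 1.1 = 163.9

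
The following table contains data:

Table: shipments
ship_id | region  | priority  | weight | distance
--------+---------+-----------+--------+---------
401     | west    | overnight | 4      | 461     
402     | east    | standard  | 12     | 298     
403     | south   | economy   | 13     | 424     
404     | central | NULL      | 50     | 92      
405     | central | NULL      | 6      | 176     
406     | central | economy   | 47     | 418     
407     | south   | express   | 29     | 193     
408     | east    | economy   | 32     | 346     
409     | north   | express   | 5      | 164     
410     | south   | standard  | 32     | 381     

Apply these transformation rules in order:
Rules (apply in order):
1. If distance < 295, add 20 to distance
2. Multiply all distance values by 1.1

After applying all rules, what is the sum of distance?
3336.3

Step 1: Apply Rule 1 - Add 20 to records with distance < 295
  - 4 records affected: 625 + (4 × 20) = 705
  - Unaffected records: 2328
  - Sum after Rule 1: 3033
Step 2: Apply Rule 2 - Multiply all by 1.1
  - 3033 × 1.1 = 3336.3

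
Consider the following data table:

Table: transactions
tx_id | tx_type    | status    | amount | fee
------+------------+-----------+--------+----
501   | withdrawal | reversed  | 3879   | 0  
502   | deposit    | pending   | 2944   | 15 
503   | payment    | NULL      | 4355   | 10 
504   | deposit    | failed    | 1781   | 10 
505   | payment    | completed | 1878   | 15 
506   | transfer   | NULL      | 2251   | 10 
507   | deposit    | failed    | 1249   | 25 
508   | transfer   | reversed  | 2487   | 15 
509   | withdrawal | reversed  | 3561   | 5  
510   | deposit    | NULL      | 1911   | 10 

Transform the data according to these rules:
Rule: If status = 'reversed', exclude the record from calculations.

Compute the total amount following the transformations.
16369

Step 1: Identify records where status = 'reversed'
Step 2: The excluded records sum to 9927
Step 3: Original total amount = 26296
Step 4: Remaining total = 26296 - 9927 = 16369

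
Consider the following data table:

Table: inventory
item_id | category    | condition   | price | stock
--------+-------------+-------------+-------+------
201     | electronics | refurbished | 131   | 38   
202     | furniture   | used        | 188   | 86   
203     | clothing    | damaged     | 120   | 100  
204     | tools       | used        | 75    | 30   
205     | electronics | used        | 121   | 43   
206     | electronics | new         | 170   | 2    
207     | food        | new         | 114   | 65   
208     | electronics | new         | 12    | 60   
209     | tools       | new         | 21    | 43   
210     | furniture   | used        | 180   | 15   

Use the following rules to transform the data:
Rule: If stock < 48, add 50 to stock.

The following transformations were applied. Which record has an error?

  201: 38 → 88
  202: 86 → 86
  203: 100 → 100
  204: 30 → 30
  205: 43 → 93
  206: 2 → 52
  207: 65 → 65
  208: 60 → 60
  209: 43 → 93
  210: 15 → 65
Record 204 has an error. The correct transformed value should be 80, not 30.

Step 1: Check each record against the rule
Step 2: Record 204 has stock = 30
Step 3: Since 30 < 48, the bonus should have been applied
Step 4: Correct value = 80, but claimed value = 30
Conclusion: Record 204 has the error.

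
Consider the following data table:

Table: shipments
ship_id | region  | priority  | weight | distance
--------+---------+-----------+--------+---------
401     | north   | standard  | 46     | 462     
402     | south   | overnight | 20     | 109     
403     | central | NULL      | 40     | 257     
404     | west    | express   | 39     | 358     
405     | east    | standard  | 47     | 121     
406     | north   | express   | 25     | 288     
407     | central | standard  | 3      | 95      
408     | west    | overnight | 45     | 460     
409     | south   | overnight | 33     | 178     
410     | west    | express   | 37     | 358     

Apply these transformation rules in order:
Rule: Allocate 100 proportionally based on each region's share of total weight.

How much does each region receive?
central: 12.84, east: 14.03, north: 21.19, south: 15.82, west: 36.12

Step 1: Calculate total weight = 335
Step 2: Calculate each region's proportion:
  central: 43/335 = 12.84% → 12.84
  east: 47/335 = 14.03% → 14.03
  north: 71/335 = 21.19% → 21.19
  south: 53/335 = 15.82% → 15.82
  west: 121/335 = 36.12% → 36.12
Step 3: Verify: sum of allocations ≈ 100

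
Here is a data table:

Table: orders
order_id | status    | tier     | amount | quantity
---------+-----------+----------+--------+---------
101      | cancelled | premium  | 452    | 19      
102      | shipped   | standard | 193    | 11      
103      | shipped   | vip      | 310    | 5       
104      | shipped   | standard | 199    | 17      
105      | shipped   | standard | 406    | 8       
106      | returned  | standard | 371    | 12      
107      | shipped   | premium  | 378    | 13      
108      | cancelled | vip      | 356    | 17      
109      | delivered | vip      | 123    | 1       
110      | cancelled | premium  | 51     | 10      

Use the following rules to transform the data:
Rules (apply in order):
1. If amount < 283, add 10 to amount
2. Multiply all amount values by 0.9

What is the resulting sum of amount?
2591.1

Step 1: Apply Rule 1 - Add 10 to records with amount < 283
  - 4 records affected: 566 + (4 × 10) = 606
  - Unaffected records: 2273
  - Sum after Rule 1: 2879
Step 2: Apply Rule 2 - Multiply all by 0.9
  - 2879 × 0.9 = 2591.1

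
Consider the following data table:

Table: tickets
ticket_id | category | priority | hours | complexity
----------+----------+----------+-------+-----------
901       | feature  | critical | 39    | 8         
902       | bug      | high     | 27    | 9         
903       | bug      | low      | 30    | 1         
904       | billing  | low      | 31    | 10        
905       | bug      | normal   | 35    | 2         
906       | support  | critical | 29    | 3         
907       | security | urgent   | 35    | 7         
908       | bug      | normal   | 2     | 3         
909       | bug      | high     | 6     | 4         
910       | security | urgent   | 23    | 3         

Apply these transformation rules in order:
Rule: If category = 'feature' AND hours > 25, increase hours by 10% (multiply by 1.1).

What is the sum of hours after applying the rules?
260.9

Step 1: Find records where category = 'feature' AND hours > 25
Step 2: 1 records match, summing to 39
Step 3: After multiplier: 39 × 1.1 = 42.9
Step 4: Unaffected records sum: 218
Step 5: Final sum = 42.9 + 218 = 260.9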